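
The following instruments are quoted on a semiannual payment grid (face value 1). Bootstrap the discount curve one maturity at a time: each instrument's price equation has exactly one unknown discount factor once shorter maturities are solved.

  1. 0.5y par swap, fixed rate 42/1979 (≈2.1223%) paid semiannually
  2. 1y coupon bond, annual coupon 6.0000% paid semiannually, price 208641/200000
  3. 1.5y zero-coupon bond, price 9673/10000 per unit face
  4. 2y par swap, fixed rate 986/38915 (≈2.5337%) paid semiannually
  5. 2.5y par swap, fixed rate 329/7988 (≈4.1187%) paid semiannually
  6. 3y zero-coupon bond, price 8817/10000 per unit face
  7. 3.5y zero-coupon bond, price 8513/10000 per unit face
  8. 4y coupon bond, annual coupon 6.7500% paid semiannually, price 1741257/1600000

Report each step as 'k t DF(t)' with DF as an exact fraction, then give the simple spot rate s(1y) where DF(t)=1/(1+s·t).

step 1 [0.5y] swap r/2=21/1979: DF=(1 − 21/1979·(0))/(1+21/1979) = 1979/2000 ≈ 0.989500
step 2 [1y] bond c/2=3/100: DF=(208641/200000 − 3/100·(0.989500))/(1+3/100) = 123/125 ≈ 0.984000
step 3 [1.5y] zero: DF = P = 9673/10000 ≈ 0.967300
step 4 [2y] swap r/2=493/38915: DF=(1 − 493/38915·(0.989500+0.984000+0.967300))/(1+493/38915) = 9507/10000 ≈ 0.950700
step 5 [2.5y] swap r/2=329/15976: DF=(1 − 329/15976·(0.989500+0.984000+0.967300+0.950700))/(1+329/15976) = 9013/10000 ≈ 0.901300
step 6 [3y] zero: DF = P = 8817/10000 ≈ 0.881700
step 7 [3.5y] zero: DF = P = 8513/10000 ≈ 0.851300
step 8 [4y] bond c/2=27/800: DF=(1741257/1600000 − 27/800·(0.989500+0.984000+0.967300+0.950700+0.901300+0.881700+0.851300))/(1+27/800) = 8397/10000 ≈ 0.839700

1 1/2 1979/2000
2 1 123/125
3 3/2 9673/10000
4 2 9507/10000
5 5/2 9013/10000
6 3 8817/10000
7 7/2 8513/10000
8 4 8397/10000
s(1y) = (1/(123/125) − 1)/(1) = 2/123 ≈ 1.6260%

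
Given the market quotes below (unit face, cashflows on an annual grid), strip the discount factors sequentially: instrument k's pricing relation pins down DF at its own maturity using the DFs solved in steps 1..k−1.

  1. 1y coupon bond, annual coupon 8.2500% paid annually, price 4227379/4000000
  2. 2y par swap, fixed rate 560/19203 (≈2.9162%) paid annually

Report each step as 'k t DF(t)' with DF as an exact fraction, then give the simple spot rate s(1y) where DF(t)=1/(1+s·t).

1 1 9763/10000
2 2 118/125
s(1y) = (1/(9763/10000) − 1)/(1) = 237/9763 ≈ 2.4275%

step 1 [1y] bond c/1=33/400: DF=(4227379/4000000 − 33/400·(0))/(1+33/400) = 9763/10000 ≈ 0.976300
step 2 [2y] swap r/1=560/19203: DF=(1 − 560/19203·(0.976300))/(1+560/19203) = 118/125 ≈ 0.944000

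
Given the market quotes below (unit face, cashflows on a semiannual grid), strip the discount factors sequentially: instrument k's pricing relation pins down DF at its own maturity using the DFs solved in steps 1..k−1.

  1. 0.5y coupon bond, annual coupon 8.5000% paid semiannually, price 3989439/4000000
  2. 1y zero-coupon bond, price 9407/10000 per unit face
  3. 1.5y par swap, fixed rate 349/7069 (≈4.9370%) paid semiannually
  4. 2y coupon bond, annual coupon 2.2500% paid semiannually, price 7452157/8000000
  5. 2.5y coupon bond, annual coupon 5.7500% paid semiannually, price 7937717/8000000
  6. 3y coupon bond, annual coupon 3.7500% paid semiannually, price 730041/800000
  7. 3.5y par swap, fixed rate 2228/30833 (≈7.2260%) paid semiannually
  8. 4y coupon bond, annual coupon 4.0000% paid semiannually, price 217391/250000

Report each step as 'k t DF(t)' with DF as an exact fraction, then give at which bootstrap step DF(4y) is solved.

1 1/2 9567/10000
2 1 9407/10000
3 3/2 4651/5000
4 2 8897/10000
5 5/2 4303/5000
6 3 1623/2000
7 7/2 1943/2500
8 4 1829/2500
DF(4y) is solved at step 8

step 1 [0.5y] bond c/2=17/400: DF=(3989439/4000000 − 17/400·(0))/(1+17/400) = 9567/10000 ≈ 0.956700
step 2 [1y] zero: DF = P = 9407/10000 ≈ 0.940700
step 3 [1.5y] swap r/2=349/14138: DF=(1 − 349/14138·(0.956700+0.940700))/(1+349/14138) = 4651/5000 ≈ 0.930200
step 4 [2y] bond c/2=9/800: DF=(7452157/8000000 − 9/800·(0.956700+0.940700+0.930200))/(1+9/800) = 8897/10000 ≈ 0.889700
step 5 [2.5y] bond c/2=23/800: DF=(7937717/8000000 − 23/800·(0.956700+0.940700+0.930200+0.889700))/(1+23/800) = 4303/5000 ≈ 0.860600
step 6 [3y] bond c/2=3/160: DF=(730041/800000 − 3/160·(0.956700+0.940700+0.930200+0.889700+0.860600))/(1+3/160) = 1623/2000 ≈ 0.811500
step 7 [3.5y] swap r/2=1114/30833: DF=(1 − 1114/30833·(0.956700+0.940700+0.930200+0.889700+0.860600+0.811500))/(1+1114/30833) = 1943/2500 ≈ 0.777200
step 8 [4y] bond c/2=1/50: DF=(217391/250000 − 1/50·(0.956700+0.940700+0.930200+0.889700+0.860600+0.811500+0.777200))/(1+1/50) = 1829/2500 ≈ 0.731600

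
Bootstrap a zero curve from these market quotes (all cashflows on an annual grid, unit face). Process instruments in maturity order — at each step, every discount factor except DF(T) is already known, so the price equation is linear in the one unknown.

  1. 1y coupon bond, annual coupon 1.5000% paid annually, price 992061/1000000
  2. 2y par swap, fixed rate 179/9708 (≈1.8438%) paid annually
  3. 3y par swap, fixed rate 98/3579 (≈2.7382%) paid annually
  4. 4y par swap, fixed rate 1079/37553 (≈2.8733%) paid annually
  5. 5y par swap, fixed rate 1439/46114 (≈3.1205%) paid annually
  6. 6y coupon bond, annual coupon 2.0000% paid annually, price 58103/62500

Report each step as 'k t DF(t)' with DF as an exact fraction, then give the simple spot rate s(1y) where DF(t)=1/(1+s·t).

1 1 4887/5000
2 2 4821/5000
3 3 576/625
4 4 8921/10000
5 5 8561/10000
6 6 821/1000
s(1y) = (1/(4887/5000) − 1)/(1) = 113/4887 ≈ 2.3123%

step 1 [1y] bond c/1=3/200: DF=(992061/1000000 − 3/200·(0))/(1+3/200) = 4887/5000 ≈ 0.977400
step 2 [2y] swap r/1=179/9708: DF=(1 − 179/9708·(0.977400))/(1+179/9708) = 4821/5000 ≈ 0.964200
step 3 [3y] swap r/1=98/3579: DF=(1 − 98/3579·(0.977400+0.964200))/(1+98/3579) = 576/625 ≈ 0.921600
step 4 [4y] swap r/1=1079/37553: DF=(1 − 1079/37553·(0.977400+0.964200+0.921600))/(1+1079/37553) = 8921/10000 ≈ 0.892100
step 5 [5y] swap r/1=1439/46114: DF=(1 − 1439/46114·(0.977400+0.964200+0.921600+0.892100))/(1+1439/46114) = 8561/10000 ≈ 0.856100
step 6 [6y] bond c/1=1/50: DF=(58103/62500 − 1/50·(0.977400+0.964200+0.921600+0.892100+0.856100))/(1+1/50) = 821/1000 ≈ 0.821000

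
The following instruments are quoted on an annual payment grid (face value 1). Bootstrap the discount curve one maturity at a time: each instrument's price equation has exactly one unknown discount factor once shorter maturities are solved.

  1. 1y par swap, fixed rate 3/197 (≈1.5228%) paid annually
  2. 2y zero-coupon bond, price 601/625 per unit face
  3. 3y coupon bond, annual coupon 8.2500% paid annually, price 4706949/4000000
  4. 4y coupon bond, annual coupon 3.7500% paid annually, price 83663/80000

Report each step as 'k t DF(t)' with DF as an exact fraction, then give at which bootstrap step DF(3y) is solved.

step 1 [1y] swap r/1=3/197: DF=(1 − 3/197·(0))/(1+3/197) = 197/200 ≈ 0.985000
step 2 [2y] zero: DF = P = 601/625 ≈ 0.961600
step 3 [3y] bond c/1=33/400: DF=(4706949/4000000 − 33/400·(0.985000+0.961600))/(1+33/400) = 9387/10000 ≈ 0.938700
step 4 [4y] bond c/1=3/80: DF=(83663/80000 − 3/80·(0.985000+0.961600+0.938700))/(1+3/80) = 9037/10000 ≈ 0.903700

1 1 197/200
2 2 601/625
3 3 9387/10000
4 4 9037/10000
DF(3y) is solved at step 3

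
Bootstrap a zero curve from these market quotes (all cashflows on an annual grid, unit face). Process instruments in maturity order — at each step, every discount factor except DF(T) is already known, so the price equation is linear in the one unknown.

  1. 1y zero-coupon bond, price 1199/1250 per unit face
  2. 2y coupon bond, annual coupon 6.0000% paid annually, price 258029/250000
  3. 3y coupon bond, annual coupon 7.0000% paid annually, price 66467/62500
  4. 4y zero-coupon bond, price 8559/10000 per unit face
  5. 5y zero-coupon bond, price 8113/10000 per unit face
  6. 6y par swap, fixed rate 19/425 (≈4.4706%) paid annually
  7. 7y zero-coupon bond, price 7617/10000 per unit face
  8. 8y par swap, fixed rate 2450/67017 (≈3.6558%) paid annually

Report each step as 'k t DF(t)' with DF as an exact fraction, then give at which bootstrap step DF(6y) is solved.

step 1 [1y] zero: DF = P = 1199/1250 ≈ 0.959200
step 2 [2y] bond c/1=3/50: DF=(258029/250000 − 3/50·(0.959200))/(1+3/50) = 4597/5000 ≈ 0.919400
step 3 [3y] bond c/1=7/100: DF=(66467/62500 − 7/100·(0.959200+0.919400))/(1+7/100) = 871/1000 ≈ 0.871000
step 4 [4y] zero: DF = P = 8559/10000 ≈ 0.855900
step 5 [5y] zero: DF = P = 8113/10000 ≈ 0.811300
step 6 [6y] swap r/1=19/425: DF=(1 − 19/425·(0.959200+0.919400+0.871000+0.855900+0.811300))/(1+19/425) = 3841/5000 ≈ 0.768200
step 7 [7y] zero: DF = P = 7617/10000 ≈ 0.761700
step 8 [8y] swap r/1=2450/67017: DF=(1 − 2450/67017·(0.959200+0.919400+0.871000+0.855900+0.811300+0.768200+0.761700))/(1+2450/67017) = 151/200 ≈ 0.755000

1 1 1199/1250
2 2 4597/5000
3 3 871/1000
4 4 8559/10000
5 5 8113/10000
6 6 3841/5000
7 7 7617/10000
8 8 151/200
DF(6y) is solved at step 6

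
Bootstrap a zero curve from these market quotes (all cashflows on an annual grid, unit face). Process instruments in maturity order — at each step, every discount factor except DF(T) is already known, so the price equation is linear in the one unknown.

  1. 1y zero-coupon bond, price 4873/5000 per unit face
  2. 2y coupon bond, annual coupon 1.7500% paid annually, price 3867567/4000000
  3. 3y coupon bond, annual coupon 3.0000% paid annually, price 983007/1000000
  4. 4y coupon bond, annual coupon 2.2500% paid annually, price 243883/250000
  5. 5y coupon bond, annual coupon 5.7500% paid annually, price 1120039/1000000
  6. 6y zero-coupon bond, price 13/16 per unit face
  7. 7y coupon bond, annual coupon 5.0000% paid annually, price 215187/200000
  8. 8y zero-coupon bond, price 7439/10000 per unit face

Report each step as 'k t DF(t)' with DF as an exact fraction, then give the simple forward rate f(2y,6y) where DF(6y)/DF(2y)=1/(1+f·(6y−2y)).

1 1 4873/5000
2 2 1867/2000
3 3 2247/2500
4 4 8923/10000
5 5 429/500
6 6 13/16
7 7 769/1000
8 8 7439/10000
f(2y,6y) = ((1867/2000)/(13/16) − 1)/(4) = 121/3250 ≈ 3.7231%

step 1 [1y] zero: DF = P = 4873/5000 ≈ 0.974600
step 2 [2y] bond c/1=7/400: DF=(3867567/4000000 − 7/400·(0.974600))/(1+7/400) = 1867/2000 ≈ 0.933500
step 3 [3y] bond c/1=3/100: DF=(983007/1000000 − 3/100·(0.974600+0.933500))/(1+3/100) = 2247/2500 ≈ 0.898800
step 4 [4y] bond c/1=9/400: DF=(243883/250000 − 9/400·(0.974600+0.933500+0.898800))/(1+9/400) = 8923/10000 ≈ 0.892300
step 5 [5y] bond c/1=23/400: DF=(1120039/1000000 − 23/400·(0.974600+0.933500+0.898800+0.892300))/(1+23/400) = 429/500 ≈ 0.858000
step 6 [6y] zero: DF = P = 13/16 ≈ 0.812500
step 7 [7y] bond c/1=1/20: DF=(215187/200000 − 1/20·(0.974600+0.933500+0.898800+0.892300+0.858000+0.812500))/(1+1/20) = 769/1000 ≈ 0.769000
step 8 [8y] zero: DF = P = 7439/10000 ≈ 0.743900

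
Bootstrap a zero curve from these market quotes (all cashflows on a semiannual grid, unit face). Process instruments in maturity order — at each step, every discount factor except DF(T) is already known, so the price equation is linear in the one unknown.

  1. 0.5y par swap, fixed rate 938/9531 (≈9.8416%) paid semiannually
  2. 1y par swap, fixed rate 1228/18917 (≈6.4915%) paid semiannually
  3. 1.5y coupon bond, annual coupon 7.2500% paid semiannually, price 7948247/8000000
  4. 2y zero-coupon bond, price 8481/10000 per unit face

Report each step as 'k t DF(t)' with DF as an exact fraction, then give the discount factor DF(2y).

1 1/2 9531/10000
2 1 4693/5000
3 3/2 4463/5000
4 2 8481/10000
DF(2y) = 8481/10000 ≈ 0.848100

step 1 [0.5y] swap r/2=469/9531: DF=(1 − 469/9531·(0))/(1+469/9531) = 9531/10000 ≈ 0.953100
step 2 [1y] swap r/2=614/18917: DF=(1 − 614/18917·(0.953100))/(1+614/18917) = 4693/5000 ≈ 0.938600
step 3 [1.5y] bond c/2=29/800: DF=(7948247/8000000 − 29/800·(0.953100+0.938600))/(1+29/800) = 4463/5000 ≈ 0.892600
step 4 [2y] zero: DF = P = 8481/10000 ≈ 0.848100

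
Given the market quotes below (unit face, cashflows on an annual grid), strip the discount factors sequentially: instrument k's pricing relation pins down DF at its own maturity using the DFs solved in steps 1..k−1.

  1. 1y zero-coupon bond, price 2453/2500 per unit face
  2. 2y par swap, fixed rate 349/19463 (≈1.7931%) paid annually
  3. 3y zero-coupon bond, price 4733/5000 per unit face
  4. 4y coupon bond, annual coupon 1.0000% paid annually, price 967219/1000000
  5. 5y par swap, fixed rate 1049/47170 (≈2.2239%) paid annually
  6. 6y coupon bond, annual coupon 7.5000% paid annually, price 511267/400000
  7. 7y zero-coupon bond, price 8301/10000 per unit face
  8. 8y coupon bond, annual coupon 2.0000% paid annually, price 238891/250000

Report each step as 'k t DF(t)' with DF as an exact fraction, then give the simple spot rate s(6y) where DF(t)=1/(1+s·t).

step 1 [1y] zero: DF = P = 2453/2500 ≈ 0.981200
step 2 [2y] swap r/1=349/19463: DF=(1 − 349/19463·(0.981200))/(1+349/19463) = 9651/10000 ≈ 0.965100
step 3 [3y] zero: DF = P = 4733/5000 ≈ 0.946600
step 4 [4y] bond c/1=1/100: DF=(967219/1000000 − 1/100·(0.981200+0.965100+0.946600))/(1+1/100) = 929/1000 ≈ 0.929000
step 5 [5y] swap r/1=1049/47170: DF=(1 − 1049/47170·(0.981200+0.965100+0.946600+0.929000))/(1+1049/47170) = 8951/10000 ≈ 0.895100
step 6 [6y] bond c/1=3/40: DF=(511267/400000 − 3/40·(0.981200+0.965100+0.946600+0.929000+0.895100))/(1+3/40) = 8599/10000 ≈ 0.859900
step 7 [7y] zero: DF = P = 8301/10000 ≈ 0.830100
step 8 [8y] bond c/1=1/50: DF=(238891/250000 − 1/50·(0.981200+0.965100+0.946600+0.929000+0.895100+0.859900+0.830100))/(1+1/50) = 507/625 ≈ 0.811200

1 1 2453/2500
2 2 9651/10000
3 3 4733/5000
4 4 929/1000
5 5 8951/10000
6 6 8599/10000
7 7 8301/10000
8 8 507/625
s(6y) = (1/(8599/10000) − 1)/(6) = 467/17198 ≈ 2.7154%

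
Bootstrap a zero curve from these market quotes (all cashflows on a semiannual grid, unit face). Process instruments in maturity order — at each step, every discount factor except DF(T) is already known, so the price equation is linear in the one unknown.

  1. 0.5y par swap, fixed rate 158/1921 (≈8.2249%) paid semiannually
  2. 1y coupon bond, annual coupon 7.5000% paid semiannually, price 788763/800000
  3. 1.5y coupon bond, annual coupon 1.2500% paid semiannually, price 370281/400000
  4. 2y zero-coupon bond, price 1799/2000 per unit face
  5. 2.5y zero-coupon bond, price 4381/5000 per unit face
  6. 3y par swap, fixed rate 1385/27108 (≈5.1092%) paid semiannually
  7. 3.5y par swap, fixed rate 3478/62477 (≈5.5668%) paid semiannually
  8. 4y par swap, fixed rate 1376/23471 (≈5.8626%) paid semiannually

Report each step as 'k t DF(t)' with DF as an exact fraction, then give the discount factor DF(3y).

1 1/2 1921/2000
2 1 2289/2500
3 3/2 9083/10000
4 2 1799/2000
5 5/2 4381/5000
6 3 1723/2000
7 7/2 8261/10000
8 4 496/625
DF(3y) = 1723/2000 ≈ 0.861500

step 1 [0.5y] swap r/2=79/1921: DF=(1 − 79/1921·(0))/(1+79/1921) = 1921/2000 ≈ 0.960500
step 2 [1y] bond c/2=3/80: DF=(788763/800000 − 3/80·(0.960500))/(1+3/80) = 2289/2500 ≈ 0.915600
step 3 [1.5y] bond c/2=1/160: DF=(370281/400000 − 1/160·(0.960500+0.915600))/(1+1/160) = 9083/10000 ≈ 0.908300
step 4 [2y] zero: DF = P = 1799/2000 ≈ 0.899500
step 5 [2.5y] zero: DF = P = 4381/5000 ≈ 0.876200
step 6 [3y] swap r/2=1385/54216: DF=(1 − 1385/54216·(0.960500+0.915600+0.908300+0.899500+0.876200))/(1+1385/54216) = 1723/2000 ≈ 0.861500
step 7 [3.5y] swap r/2=1739/62477: DF=(1 − 1739/62477·(0.960500+0.915600+0.908300+0.899500+0.876200+0.861500))/(1+1739/62477) = 8261/10000 ≈ 0.826100
step 8 [4y] swap r/2=688/23471: DF=(1 − 688/23471·(0.960500+0.915600+0.908300+0.899500+0.876200+0.861500+0.826100))/(1+688/23471) = 496/625 ≈ 0.793600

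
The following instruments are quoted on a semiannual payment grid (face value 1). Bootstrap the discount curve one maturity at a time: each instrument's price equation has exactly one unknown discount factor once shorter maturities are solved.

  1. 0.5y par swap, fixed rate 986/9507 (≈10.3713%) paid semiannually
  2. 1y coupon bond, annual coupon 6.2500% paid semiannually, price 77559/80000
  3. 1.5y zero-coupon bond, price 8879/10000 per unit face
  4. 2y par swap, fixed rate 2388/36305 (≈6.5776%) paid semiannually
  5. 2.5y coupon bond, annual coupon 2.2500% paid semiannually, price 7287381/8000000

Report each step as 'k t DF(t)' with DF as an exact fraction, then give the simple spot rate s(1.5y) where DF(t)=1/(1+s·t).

step 1 [0.5y] swap r/2=493/9507: DF=(1 − 493/9507·(0))/(1+493/9507) = 9507/10000 ≈ 0.950700
step 2 [1y] bond c/2=1/32: DF=(77559/80000 − 1/32·(0.950700))/(1+1/32) = 9113/10000 ≈ 0.911300
step 3 [1.5y] zero: DF = P = 8879/10000 ≈ 0.887900
step 4 [2y] swap r/2=1194/36305: DF=(1 − 1194/36305·(0.950700+0.911300+0.887900))/(1+1194/36305) = 4403/5000 ≈ 0.880600
step 5 [2.5y] bond c/2=9/800: DF=(7287381/8000000 − 9/800·(0.950700+0.911300+0.887900+0.880600))/(1+9/800) = 2151/2500 ≈ 0.860400

1 1/2 9507/10000
2 1 9113/10000
3 3/2 8879/10000
4 2 4403/5000
5 5/2 2151/2500
s(1.5y) = (1/(8879/10000) − 1)/(3/2) = 2242/26637 ≈ 8.4169%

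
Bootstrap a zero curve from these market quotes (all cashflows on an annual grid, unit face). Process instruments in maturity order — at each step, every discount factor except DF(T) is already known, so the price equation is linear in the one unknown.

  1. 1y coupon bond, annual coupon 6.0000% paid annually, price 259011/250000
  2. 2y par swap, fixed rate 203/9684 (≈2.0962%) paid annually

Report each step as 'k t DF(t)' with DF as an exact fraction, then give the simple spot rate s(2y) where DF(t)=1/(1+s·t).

step 1 [1y] bond c/1=3/50: DF=(259011/250000 − 3/50·(0))/(1+3/50) = 4887/5000 ≈ 0.977400
step 2 [2y] swap r/1=203/9684: DF=(1 − 203/9684·(0.977400))/(1+203/9684) = 4797/5000 ≈ 0.959400

1 1 4887/5000
2 2 4797/5000
s(2y) = (1/(4797/5000) − 1)/(2) = 203/9594 ≈ 2.1159%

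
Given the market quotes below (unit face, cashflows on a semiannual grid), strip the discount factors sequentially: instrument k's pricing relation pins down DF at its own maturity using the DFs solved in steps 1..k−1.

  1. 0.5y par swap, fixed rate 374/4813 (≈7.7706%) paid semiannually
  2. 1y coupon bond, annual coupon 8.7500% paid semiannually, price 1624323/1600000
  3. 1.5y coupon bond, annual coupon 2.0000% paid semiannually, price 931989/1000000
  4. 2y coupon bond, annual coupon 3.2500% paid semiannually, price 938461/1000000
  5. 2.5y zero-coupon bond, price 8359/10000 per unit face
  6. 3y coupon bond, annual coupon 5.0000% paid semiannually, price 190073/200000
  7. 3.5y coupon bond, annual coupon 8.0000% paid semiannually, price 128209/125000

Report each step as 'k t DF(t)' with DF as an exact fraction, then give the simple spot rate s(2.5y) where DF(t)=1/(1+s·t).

1 1/2 4813/5000
2 1 9323/10000
3 3/2 113/125
4 2 8787/10000
5 5/2 8359/10000
6 3 8171/10000
7 7/2 1953/2500
s(2.5y) = (1/(8359/10000) − 1)/(5/2) = 3282/41795 ≈ 7.8526%

step 1 [0.5y] swap r/2=187/4813: DF=(1 − 187/4813·(0))/(1+187/4813) = 4813/5000 ≈ 0.962600
step 2 [1y] bond c/2=7/160: DF=(1624323/1600000 − 7/160·(0.962600))/(1+7/160) = 9323/10000 ≈ 0.932300
step 3 [1.5y] bond c/2=1/100: DF=(931989/1000000 − 1/100·(0.962600+0.932300))/(1+1/100) = 113/125 ≈ 0.904000
step 4 [2y] bond c/2=13/800: DF=(938461/1000000 − 13/800·(0.962600+0.932300+0.904000))/(1+13/800) = 8787/10000 ≈ 0.878700
step 5 [2.5y] zero: DF = P = 8359/10000 ≈ 0.835900
step 6 [3y] bond c/2=1/40: DF=(190073/200000 − 1/40·(0.962600+0.932300+0.904000+0.878700+0.835900))/(1+1/40) = 8171/10000 ≈ 0.817100
step 7 [3.5y] bond c/2=1/25: DF=(128209/125000 − 1/25·(0.962600+0.932300+0.904000+0.878700+0.835900+0.817100))/(1+1/25) = 1953/2500 ≈ 0.781200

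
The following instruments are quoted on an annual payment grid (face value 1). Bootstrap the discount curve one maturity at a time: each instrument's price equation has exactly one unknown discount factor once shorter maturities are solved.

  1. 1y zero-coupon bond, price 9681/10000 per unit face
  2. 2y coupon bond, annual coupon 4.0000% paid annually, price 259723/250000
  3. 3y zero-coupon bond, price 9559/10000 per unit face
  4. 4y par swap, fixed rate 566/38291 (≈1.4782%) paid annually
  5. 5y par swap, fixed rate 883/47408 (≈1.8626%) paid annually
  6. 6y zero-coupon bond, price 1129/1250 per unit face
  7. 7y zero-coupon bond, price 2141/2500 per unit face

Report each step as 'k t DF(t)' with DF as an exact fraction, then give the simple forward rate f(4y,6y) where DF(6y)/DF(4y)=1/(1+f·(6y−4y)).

1 1 9681/10000
2 2 9617/10000
3 3 9559/10000
4 4 4717/5000
5 5 9117/10000
6 6 1129/1250
7 7 2141/2500
f(4y,6y) = ((4717/5000)/(1129/1250) − 1)/(2) = 201/9032 ≈ 2.2254%

step 1 [1y] zero: DF = P = 9681/10000 ≈ 0.968100
step 2 [2y] bond c/1=1/25: DF=(259723/250000 − 1/25·(0.968100))/(1+1/25) = 9617/10000 ≈ 0.961700
step 3 [3y] zero: DF = P = 9559/10000 ≈ 0.955900
step 4 [4y] swap r/1=566/38291: DF=(1 − 566/38291·(0.968100+0.961700+0.955900))/(1+566/38291) = 4717/5000 ≈ 0.943400
step 5 [5y] swap r/1=883/47408: DF=(1 − 883/47408·(0.968100+0.961700+0.955900+0.943400))/(1+883/47408) = 9117/10000 ≈ 0.911700
step 6 [6y] zero: DF = P = 1129/1250 ≈ 0.903200
step 7 [7y] zero: DF = P = 2141/2500 ≈ 0.856400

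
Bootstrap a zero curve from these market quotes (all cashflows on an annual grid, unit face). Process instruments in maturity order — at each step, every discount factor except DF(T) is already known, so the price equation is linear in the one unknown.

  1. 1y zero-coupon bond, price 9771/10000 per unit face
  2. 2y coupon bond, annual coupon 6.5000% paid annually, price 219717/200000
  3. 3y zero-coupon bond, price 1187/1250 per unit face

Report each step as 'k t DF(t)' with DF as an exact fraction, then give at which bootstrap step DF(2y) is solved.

step 1 [1y] zero: DF = P = 9771/10000 ≈ 0.977100
step 2 [2y] bond c/1=13/200: DF=(219717/200000 − 13/200·(0.977100))/(1+13/200) = 9719/10000 ≈ 0.971900
step 3 [3y] zero: DF = P = 1187/1250 ≈ 0.949600

1 1 9771/10000
2 2 9719/10000
3 3 1187/1250
DF(2y) is solved at step 2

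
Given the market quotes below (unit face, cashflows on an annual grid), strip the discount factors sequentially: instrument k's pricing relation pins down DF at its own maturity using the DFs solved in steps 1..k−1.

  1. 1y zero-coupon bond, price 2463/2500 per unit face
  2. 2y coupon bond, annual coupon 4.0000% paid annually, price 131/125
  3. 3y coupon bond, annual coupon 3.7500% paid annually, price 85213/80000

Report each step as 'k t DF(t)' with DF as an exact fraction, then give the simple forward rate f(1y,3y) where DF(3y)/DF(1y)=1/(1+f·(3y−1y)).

1 1 2463/2500
2 2 4849/5000
3 3 239/250
f(1y,3y) = ((2463/2500)/(239/250) − 1)/(2) = 73/4780 ≈ 1.5272%

step 1 [1y] zero: DF = P = 2463/2500 ≈ 0.985200
step 2 [2y] bond c/1=1/25: DF=(131/125 − 1/25·(0.985200))/(1+1/25) = 4849/5000 ≈ 0.969800
step 3 [3y] bond c/1=3/80: DF=(85213/80000 − 3/80·(0.985200+0.969800))/(1+3/80) = 239/250 ≈ 0.956000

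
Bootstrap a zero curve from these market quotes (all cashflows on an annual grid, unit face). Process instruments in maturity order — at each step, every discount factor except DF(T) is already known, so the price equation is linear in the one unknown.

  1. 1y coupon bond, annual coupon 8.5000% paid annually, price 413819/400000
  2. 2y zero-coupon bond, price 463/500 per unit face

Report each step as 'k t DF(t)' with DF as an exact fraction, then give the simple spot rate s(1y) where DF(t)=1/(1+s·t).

1 1 1907/2000
2 2 463/500
s(1y) = (1/(1907/2000) − 1)/(1) = 93/1907 ≈ 4.8768%

step 1 [1y] bond c/1=17/200: DF=(413819/400000 − 17/200·(0))/(1+17/200) = 1907/2000 ≈ 0.953500
step 2 [2y] zero: DF = P = 463/500 ≈ 0.926000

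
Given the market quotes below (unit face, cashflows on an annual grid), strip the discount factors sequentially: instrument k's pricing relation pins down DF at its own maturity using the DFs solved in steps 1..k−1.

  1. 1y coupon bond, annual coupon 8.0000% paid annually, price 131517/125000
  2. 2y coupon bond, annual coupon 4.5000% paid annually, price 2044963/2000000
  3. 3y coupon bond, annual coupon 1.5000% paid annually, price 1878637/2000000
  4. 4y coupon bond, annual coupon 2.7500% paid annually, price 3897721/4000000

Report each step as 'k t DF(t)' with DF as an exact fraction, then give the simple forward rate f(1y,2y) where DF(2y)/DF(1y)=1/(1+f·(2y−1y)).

1 1 4871/5000
2 2 1873/2000
3 3 2243/2500
4 4 2183/2500
f(1y,2y) = ((4871/5000)/(1873/2000) − 1)/(1) = 377/9365 ≈ 4.0256%

step 1 [1y] bond c/1=2/25: DF=(131517/125000 − 2/25·(0))/(1+2/25) = 4871/5000 ≈ 0.974200
step 2 [2y] bond c/1=9/200: DF=(2044963/2000000 − 9/200·(0.974200))/(1+9/200) = 1873/2000 ≈ 0.936500
step 3 [3y] bond c/1=3/200: DF=(1878637/2000000 − 3/200·(0.974200+0.936500))/(1+3/200) = 2243/2500 ≈ 0.897200
step 4 [4y] bond c/1=11/400: DF=(3897721/4000000 − 11/400·(0.974200+0.936500+0.897200))/(1+11/400) = 2183/2500 ≈ 0.873200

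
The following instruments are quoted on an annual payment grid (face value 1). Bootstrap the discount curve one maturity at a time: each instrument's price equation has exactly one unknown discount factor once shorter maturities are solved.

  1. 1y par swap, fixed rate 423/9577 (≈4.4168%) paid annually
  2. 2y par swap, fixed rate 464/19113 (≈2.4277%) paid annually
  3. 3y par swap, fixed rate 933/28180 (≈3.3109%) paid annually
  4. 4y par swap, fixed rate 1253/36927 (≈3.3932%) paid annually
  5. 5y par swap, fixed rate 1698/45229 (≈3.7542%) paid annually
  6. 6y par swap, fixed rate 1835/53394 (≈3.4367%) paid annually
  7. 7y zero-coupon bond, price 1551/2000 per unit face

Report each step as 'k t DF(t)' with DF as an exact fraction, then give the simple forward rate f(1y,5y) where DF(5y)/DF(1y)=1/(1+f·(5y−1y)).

1 1 9577/10000
2 2 596/625
3 3 9067/10000
4 4 8747/10000
5 5 4151/5000
6 6 1633/2000
7 7 1551/2000
f(1y,5y) = ((9577/10000)/(4151/5000) − 1)/(4) = 1275/33208 ≈ 3.8394%

step 1 [1y] swap r/1=423/9577: DF=(1 − 423/9577·(0))/(1+423/9577) = 9577/10000 ≈ 0.957700
step 2 [2y] swap r/1=464/19113: DF=(1 − 464/19113·(0.957700))/(1+464/19113) = 596/625 ≈ 0.953600
step 3 [3y] swap r/1=933/28180: DF=(1 − 933/28180·(0.957700+0.953600))/(1+933/28180) = 9067/10000 ≈ 0.906700
step 4 [4y] swap r/1=1253/36927: DF=(1 − 1253/36927·(0.957700+0.953600+0.906700))/(1+1253/36927) = 8747/10000 ≈ 0.874700
step 5 [5y] swap r/1=1698/45229: DF=(1 − 1698/45229·(0.957700+0.953600+0.906700+0.874700))/(1+1698/45229) = 4151/5000 ≈ 0.830200
step 6 [6y] swap r/1=1835/53394: DF=(1 − 1835/53394·(0.957700+0.953600+0.906700+0.874700+0.830200))/(1+1835/53394) = 1633/2000 ≈ 0.816500
step 7 [7y] zero: DF = P = 1551/2000 ≈ 0.775500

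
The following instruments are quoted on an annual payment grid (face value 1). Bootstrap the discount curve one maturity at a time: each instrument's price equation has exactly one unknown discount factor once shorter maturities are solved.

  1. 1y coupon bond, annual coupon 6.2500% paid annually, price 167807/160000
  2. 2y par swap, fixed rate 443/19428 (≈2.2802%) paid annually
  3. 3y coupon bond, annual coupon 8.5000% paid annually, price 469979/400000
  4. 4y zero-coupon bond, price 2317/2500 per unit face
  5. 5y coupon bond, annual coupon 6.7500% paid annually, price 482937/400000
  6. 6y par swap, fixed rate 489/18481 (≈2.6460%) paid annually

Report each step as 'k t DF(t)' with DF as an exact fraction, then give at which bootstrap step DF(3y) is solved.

1 1 9871/10000
2 2 9557/10000
3 3 9307/10000
4 4 2317/2500
5 5 8907/10000
6 6 8533/10000
DF(3y) is solved at step 3

step 1 [1y] bond c/1=1/16: DF=(167807/160000 − 1/16·(0))/(1+1/16) = 9871/10000 ≈ 0.987100
step 2 [2y] swap r/1=443/19428: DF=(1 − 443/19428·(0.987100))/(1+443/19428) = 9557/10000 ≈ 0.955700
step 3 [3y] bond c/1=17/200: DF=(469979/400000 − 17/200·(0.987100+0.955700))/(1+17/200) = 9307/10000 ≈ 0.930700
step 4 [4y] zero: DF = P = 2317/2500 ≈ 0.926800
step 5 [5y] bond c/1=27/400: DF=(482937/400000 − 27/400·(0.987100+0.955700+0.930700+0.926800))/(1+27/400) = 8907/10000 ≈ 0.890700
step 6 [6y] swap r/1=489/18481: DF=(1 − 489/18481·(0.987100+0.955700+0.930700+0.926800+0.890700))/(1+489/18481) = 8533/10000 ≈ 0.853300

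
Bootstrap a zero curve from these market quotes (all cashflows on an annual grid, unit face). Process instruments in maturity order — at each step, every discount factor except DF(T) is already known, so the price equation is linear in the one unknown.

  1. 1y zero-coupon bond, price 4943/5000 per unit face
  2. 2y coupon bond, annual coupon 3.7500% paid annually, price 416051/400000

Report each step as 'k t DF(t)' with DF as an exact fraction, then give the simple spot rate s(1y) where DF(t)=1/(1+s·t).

1 1 4943/5000
2 2 2417/2500
s(1y) = (1/(4943/5000) − 1)/(1) = 57/4943 ≈ 1.1531%

step 1 [1y] zero: DF = P = 4943/5000 ≈ 0.988600
step 2 [2y] bond c/1=3/80: DF=(416051/400000 − 3/80·(0.988600))/(1+3/80) = 2417/2500 ≈ 0.966800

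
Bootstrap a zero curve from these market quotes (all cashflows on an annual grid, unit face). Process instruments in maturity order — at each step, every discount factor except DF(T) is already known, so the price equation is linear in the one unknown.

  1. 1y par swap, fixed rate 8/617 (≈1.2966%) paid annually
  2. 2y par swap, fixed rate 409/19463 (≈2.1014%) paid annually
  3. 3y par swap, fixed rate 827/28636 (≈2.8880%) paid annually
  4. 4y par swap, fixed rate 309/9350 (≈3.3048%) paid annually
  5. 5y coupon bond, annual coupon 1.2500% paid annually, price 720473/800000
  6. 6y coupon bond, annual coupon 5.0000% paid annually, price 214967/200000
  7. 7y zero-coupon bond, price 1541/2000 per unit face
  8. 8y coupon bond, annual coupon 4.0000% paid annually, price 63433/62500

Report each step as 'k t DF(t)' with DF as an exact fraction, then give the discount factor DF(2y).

1 1 617/625
2 2 9591/10000
3 3 9173/10000
4 4 2191/2500
5 5 8433/10000
6 6 4027/5000
7 7 1541/2000
8 8 739/1000
DF(2y) = 9591/10000 ≈ 0.959100

step 1 [1y] swap r/1=8/617: DF=(1 − 8/617·(0))/(1+8/617) = 617/625 ≈ 0.987200
step 2 [2y] swap r/1=409/19463: DF=(1 − 409/19463·(0.987200))/(1+409/19463) = 9591/10000 ≈ 0.959100
step 3 [3y] swap r/1=827/28636: DF=(1 − 827/28636·(0.987200+0.959100))/(1+827/28636) = 9173/10000 ≈ 0.917300
step 4 [4y] swap r/1=309/9350: DF=(1 − 309/9350·(0.987200+0.959100+0.917300))/(1+309/9350) = 2191/2500 ≈ 0.876400
step 5 [5y] bond c/1=1/80: DF=(720473/800000 − 1/80·(0.987200+0.959100+0.917300+0.876400))/(1+1/80) = 8433/10000 ≈ 0.843300
step 6 [6y] bond c/1=1/20: DF=(214967/200000 − 1/20·(0.987200+0.959100+0.917300+0.876400+0.843300))/(1+1/20) = 4027/5000 ≈ 0.805400
step 7 [7y] zero: DF = P = 1541/2000 ≈ 0.770500
step 8 [8y] bond c/1=1/25: DF=(63433/62500 − 1/25·(0.987200+0.959100+0.917300+0.876400+0.843300+0.805400+0.770500))/(1+1/25) = 739/1000 ≈ 0.739000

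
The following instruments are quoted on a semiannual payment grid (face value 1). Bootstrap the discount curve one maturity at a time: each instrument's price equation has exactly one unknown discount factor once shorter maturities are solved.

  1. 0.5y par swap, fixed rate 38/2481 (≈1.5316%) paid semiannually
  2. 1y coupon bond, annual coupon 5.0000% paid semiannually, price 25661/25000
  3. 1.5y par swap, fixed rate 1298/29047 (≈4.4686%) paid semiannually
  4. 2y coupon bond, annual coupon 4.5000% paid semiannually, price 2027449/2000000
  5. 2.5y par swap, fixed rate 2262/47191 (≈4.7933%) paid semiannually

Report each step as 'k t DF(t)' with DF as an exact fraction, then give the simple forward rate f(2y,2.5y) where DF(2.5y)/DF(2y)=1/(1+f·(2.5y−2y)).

step 1 [0.5y] swap r/2=19/2481: DF=(1 − 19/2481·(0))/(1+19/2481) = 2481/2500 ≈ 0.992400
step 2 [1y] bond c/2=1/40: DF=(25661/25000 − 1/40·(0.992400))/(1+1/40) = 2443/2500 ≈ 0.977200
step 3 [1.5y] swap r/2=649/29047: DF=(1 − 649/29047·(0.992400+0.977200))/(1+649/29047) = 9351/10000 ≈ 0.935100
step 4 [2y] bond c/2=9/400: DF=(2027449/2000000 − 9/400·(0.992400+0.977200+0.935100))/(1+9/400) = 371/400 ≈ 0.927500
step 5 [2.5y] swap r/2=1131/47191: DF=(1 − 1131/47191·(0.992400+0.977200+0.935100+0.927500))/(1+1131/47191) = 8869/10000 ≈ 0.886900

1 1/2 2481/2500
2 1 2443/2500
3 3/2 9351/10000
4 2 371/400
5 5/2 8869/10000
f(2y,2.5y) = ((371/400)/(8869/10000) − 1)/(1/2) = 116/1267 ≈ 9.1555%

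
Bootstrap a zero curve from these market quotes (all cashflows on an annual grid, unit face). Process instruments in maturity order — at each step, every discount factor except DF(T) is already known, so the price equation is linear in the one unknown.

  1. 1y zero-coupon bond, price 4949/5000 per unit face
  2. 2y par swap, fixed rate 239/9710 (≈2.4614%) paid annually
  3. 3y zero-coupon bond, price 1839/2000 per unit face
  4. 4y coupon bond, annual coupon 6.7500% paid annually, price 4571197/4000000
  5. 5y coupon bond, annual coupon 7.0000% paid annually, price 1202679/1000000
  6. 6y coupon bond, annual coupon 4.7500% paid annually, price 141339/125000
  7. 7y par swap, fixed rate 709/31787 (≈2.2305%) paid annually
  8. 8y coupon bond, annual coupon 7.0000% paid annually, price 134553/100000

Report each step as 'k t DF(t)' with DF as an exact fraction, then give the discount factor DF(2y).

1 1 4949/5000
2 2 4761/5000
3 3 1839/2000
4 4 556/625
5 5 4393/5000
6 6 1739/2000
7 7 4291/5000
8 8 526/625
DF(2y) = 4761/5000 ≈ 0.952200

step 1 [1y] zero: DF = P = 4949/5000 ≈ 0.989800
step 2 [2y] swap r/1=239/9710: DF=(1 − 239/9710·(0.989800))/(1+239/9710) = 4761/5000 ≈ 0.952200
step 3 [3y] zero: DF = P = 1839/2000 ≈ 0.919500
step 4 [4y] bond c/1=27/400: DF=(4571197/4000000 − 27/400·(0.989800+0.952200+0.919500))/(1+27/400) = 556/625 ≈ 0.889600
step 5 [5y] bond c/1=7/100: DF=(1202679/1000000 − 7/100·(0.989800+0.952200+0.919500+0.889600))/(1+7/100) = 4393/5000 ≈ 0.878600
step 6 [6y] bond c/1=19/400: DF=(141339/125000 − 19/400·(0.989800+0.952200+0.919500+0.889600+0.878600))/(1+19/400) = 1739/2000 ≈ 0.869500
step 7 [7y] swap r/1=709/31787: DF=(1 − 709/31787·(0.989800+0.952200+0.919500+0.889600+0.878600+0.869500))/(1+709/31787) = 4291/5000 ≈ 0.858200
step 8 [8y] bond c/1=7/100: DF=(134553/100000 − 7/100·(0.989800+0.952200+0.919500+0.889600+0.878600+0.869500+0.858200))/(1+7/100) = 526/625 ≈ 0.841600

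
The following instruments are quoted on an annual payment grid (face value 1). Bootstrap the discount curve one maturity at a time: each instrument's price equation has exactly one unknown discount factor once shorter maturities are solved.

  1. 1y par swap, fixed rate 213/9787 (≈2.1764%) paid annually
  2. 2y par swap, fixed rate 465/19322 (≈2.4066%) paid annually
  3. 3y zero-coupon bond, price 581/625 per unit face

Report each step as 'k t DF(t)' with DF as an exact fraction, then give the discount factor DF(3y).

1 1 9787/10000
2 2 1907/2000
3 3 581/625
DF(3y) = 581/625 ≈ 0.929600

step 1 [1y] swap r/1=213/9787: DF=(1 − 213/9787·(0))/(1+213/9787) = 9787/10000 ≈ 0.978700
step 2 [2y] swap r/1=465/19322: DF=(1 − 465/19322·(0.978700))/(1+465/19322) = 1907/2000 ≈ 0.953500
step 3 [3y] zero: DF = P = 581/625 ≈ 0.929600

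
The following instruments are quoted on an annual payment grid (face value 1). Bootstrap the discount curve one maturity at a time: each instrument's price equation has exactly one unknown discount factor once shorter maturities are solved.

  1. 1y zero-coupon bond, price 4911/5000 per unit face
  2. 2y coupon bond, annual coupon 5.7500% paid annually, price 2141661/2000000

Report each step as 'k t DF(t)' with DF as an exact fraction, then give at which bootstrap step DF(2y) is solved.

1 1 4911/5000
2 2 1199/1250
DF(2y) is solved at step 2

step 1 [1y] zero: DF = P = 4911/5000 ≈ 0.982200
step 2 [2y] bond c/1=23/400: DF=(2141661/2000000 − 23/400·(0.982200))/(1+23/400) = 1199/1250 ≈ 0.959200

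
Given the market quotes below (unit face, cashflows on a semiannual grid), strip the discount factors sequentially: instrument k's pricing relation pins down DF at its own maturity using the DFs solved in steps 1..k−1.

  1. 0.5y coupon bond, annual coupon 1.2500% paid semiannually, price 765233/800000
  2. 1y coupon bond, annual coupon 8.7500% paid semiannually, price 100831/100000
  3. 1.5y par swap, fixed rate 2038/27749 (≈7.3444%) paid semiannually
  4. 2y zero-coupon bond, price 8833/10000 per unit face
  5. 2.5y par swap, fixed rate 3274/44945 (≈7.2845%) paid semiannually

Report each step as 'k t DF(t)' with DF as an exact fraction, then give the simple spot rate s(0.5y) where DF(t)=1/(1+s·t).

step 1 [0.5y] bond c/2=1/160: DF=(765233/800000 − 1/160·(0))/(1+1/160) = 4753/5000 ≈ 0.950600
step 2 [1y] bond c/2=7/160: DF=(100831/100000 − 7/160·(0.950600))/(1+7/160) = 4631/5000 ≈ 0.926200
step 3 [1.5y] swap r/2=1019/27749: DF=(1 − 1019/27749·(0.950600+0.926200))/(1+1019/27749) = 8981/10000 ≈ 0.898100
step 4 [2y] zero: DF = P = 8833/10000 ≈ 0.883300
step 5 [2.5y] swap r/2=1637/44945: DF=(1 − 1637/44945·(0.950600+0.926200+0.898100+0.883300))/(1+1637/44945) = 8363/10000 ≈ 0.836300

1 1/2 4753/5000
2 1 4631/5000
3 3/2 8981/10000
4 2 8833/10000
5 5/2 8363/10000
s(0.5y) = (1/(4753/5000) − 1)/(1/2) = 494/4753 ≈ 10.3934%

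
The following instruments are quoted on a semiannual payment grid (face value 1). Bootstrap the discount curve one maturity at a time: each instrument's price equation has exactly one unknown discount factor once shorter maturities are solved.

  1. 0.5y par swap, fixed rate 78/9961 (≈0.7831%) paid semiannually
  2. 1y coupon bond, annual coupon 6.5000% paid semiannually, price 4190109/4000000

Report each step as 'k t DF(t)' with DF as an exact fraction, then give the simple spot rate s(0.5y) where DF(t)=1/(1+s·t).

step 1 [0.5y] swap r/2=39/9961: DF=(1 − 39/9961·(0))/(1+39/9961) = 9961/10000 ≈ 0.996100
step 2 [1y] bond c/2=13/400: DF=(4190109/4000000 − 13/400·(0.996100))/(1+13/400) = 1229/1250 ≈ 0.983200

1 1/2 9961/10000
2 1 1229/1250
s(0.5y) = (1/(9961/10000) − 1)/(1/2) = 78/9961 ≈ 0.7831%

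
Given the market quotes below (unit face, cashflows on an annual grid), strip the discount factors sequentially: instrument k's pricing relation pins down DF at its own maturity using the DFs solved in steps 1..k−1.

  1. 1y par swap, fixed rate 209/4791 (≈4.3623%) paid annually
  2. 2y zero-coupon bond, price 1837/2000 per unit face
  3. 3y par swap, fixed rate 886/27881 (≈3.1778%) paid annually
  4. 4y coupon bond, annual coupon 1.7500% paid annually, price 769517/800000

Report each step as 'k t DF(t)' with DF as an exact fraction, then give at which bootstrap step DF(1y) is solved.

step 1 [1y] swap r/1=209/4791: DF=(1 − 209/4791·(0))/(1+209/4791) = 4791/5000 ≈ 0.958200
step 2 [2y] zero: DF = P = 1837/2000 ≈ 0.918500
step 3 [3y] swap r/1=886/27881: DF=(1 − 886/27881·(0.958200+0.918500))/(1+886/27881) = 4557/5000 ≈ 0.911400
step 4 [4y] bond c/1=7/400: DF=(769517/800000 − 7/400·(0.958200+0.918500+0.911400))/(1+7/400) = 4487/5000 ≈ 0.897400

1 1 4791/5000
2 2 1837/2000
3 3 4557/5000
4 4 4487/5000
DF(1y) is solved at step 1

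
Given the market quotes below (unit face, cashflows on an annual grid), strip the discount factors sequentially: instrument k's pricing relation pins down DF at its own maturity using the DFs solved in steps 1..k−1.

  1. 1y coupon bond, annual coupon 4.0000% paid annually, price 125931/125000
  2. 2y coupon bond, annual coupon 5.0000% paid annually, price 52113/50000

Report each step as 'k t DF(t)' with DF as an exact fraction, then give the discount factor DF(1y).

1 1 9687/10000
2 2 1893/2000
DF(1y) = 9687/10000 ≈ 0.968700

step 1 [1y] bond c/1=1/25: DF=(125931/125000 − 1/25·(0))/(1+1/25) = 9687/10000 ≈ 0.968700
step 2 [2y] bond c/1=1/20: DF=(52113/50000 − 1/20·(0.968700))/(1+1/20) = 1893/2000 ≈ 0.946500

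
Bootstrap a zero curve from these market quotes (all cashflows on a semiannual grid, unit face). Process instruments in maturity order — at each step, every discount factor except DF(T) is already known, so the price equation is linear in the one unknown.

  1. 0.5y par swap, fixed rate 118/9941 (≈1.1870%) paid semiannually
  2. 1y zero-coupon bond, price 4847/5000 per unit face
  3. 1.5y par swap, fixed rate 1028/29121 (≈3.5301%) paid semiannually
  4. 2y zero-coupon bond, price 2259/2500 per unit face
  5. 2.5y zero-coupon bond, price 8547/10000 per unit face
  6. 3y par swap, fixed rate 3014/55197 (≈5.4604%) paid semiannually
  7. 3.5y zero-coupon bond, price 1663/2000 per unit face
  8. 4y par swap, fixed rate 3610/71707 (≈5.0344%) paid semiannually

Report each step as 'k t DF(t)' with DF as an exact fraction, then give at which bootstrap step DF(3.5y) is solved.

step 1 [0.5y] swap r/2=59/9941: DF=(1 − 59/9941·(0))/(1+59/9941) = 9941/10000 ≈ 0.994100
step 2 [1y] zero: DF = P = 4847/5000 ≈ 0.969400
step 3 [1.5y] swap r/2=514/29121: DF=(1 − 514/29121·(0.994100+0.969400))/(1+514/29121) = 4743/5000 ≈ 0.948600
step 4 [2y] zero: DF = P = 2259/2500 ≈ 0.903600
step 5 [2.5y] zero: DF = P = 8547/10000 ≈ 0.854700
step 6 [3y] swap r/2=1507/55197: DF=(1 − 1507/55197·(0.994100+0.969400+0.948600+0.903600+0.854700))/(1+1507/55197) = 8493/10000 ≈ 0.849300
step 7 [3.5y] zero: DF = P = 1663/2000 ≈ 0.831500
step 8 [4y] swap r/2=1805/71707: DF=(1 − 1805/71707·(0.994100+0.969400+0.948600+0.903600+0.854700+0.849300+0.831500))/(1+1805/71707) = 1639/2000 ≈ 0.819500

1 1/2 9941/10000
2 1 4847/5000
3 3/2 4743/5000
4 2 2259/2500
5 5/2 8547/10000
6 3 8493/10000
7 7/2 1663/2000
8 4 1639/2000
DF(3.5y) is solved at step 7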